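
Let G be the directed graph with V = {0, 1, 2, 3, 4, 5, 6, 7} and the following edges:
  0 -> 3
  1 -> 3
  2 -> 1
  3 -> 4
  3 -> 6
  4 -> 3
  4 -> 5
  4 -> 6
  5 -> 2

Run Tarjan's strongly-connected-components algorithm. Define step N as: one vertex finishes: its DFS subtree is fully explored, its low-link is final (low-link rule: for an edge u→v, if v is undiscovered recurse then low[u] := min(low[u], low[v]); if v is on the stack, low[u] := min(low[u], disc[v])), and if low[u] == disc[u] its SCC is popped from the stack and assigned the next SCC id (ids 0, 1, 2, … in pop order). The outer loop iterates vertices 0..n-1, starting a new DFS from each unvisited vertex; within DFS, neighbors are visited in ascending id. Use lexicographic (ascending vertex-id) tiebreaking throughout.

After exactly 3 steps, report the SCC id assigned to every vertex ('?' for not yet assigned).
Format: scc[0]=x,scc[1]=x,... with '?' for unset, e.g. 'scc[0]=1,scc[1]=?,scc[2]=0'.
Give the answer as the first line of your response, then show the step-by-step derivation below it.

scc[0]=?,scc[1]=?,scc[2]=?,scc[3]=?,scc[4]=?,scc[5]=?,scc[6]=?,scc[7]=?

step 1: low=(low[0]=0,low[1]=1,low[2]=4,low[3]=1,low[4]=1,low[5]=3,low[6]=?,low[7]=?); scc=(scc[0]=?,scc[1]=?,scc[2]=?,scc[3]=?,scc[4]=?,scc[5]=?,scc[6]=?,scc[7]=?)
step 2: low=(low[0]=0,low[1]=1,low[2]=1,low[3]=1,low[4]=1,low[5]=3,low[6]=?,low[7]=?); scc=(scc[0]=?,scc[1]=?,scc[2]=?,scc[3]=?,scc[4]=?,scc[5]=?,scc[6]=?,scc[7]=?)
step 3: low=(low[0]=0,low[1]=1,low[2]=1,low[3]=1,low[4]=1,low[5]=1,low[6]=?,low[7]=?); scc=(scc[0]=?,scc[1]=?,scc[2]=?,scc[3]=?,scc[4]=?,scc[5]=?,scc[6]=?,scc[7]=?)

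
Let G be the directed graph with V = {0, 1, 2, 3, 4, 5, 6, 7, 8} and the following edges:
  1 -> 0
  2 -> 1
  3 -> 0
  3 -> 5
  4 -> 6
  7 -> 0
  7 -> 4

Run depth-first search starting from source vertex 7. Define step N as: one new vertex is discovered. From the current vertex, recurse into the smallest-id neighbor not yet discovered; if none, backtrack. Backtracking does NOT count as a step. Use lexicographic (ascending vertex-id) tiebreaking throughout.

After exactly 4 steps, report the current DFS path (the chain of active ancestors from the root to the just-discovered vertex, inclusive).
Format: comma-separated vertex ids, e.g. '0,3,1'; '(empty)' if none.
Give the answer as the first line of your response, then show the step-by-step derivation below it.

7,4,6

step 1: discover 7; path=7; order=7
step 2: discover 0; path=7>0; order=7,0
step 3: discover 4; path=7>4; order=7,0,4
step 4: discover 6; path=7>4>6; order=7,0,4,6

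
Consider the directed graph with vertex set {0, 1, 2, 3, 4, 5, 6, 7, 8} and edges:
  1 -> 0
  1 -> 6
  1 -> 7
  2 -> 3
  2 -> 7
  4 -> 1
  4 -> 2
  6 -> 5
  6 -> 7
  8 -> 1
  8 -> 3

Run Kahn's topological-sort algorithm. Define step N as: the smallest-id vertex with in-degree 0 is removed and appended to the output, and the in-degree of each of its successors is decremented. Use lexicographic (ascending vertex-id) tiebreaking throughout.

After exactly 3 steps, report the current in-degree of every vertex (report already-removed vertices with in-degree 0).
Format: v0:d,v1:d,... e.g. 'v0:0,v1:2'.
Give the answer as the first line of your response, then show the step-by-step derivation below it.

v0:1,v1:0,v2:0,v3:0,v4:0,v5:1,v6:1,v7:2,v8:0

step 1: output 4; order=[4]; indeg=(1,1,0,2,0,1,1,3,0)
step 2: output 2; order=[4,2]; indeg=(1,1,0,1,0,1,1,2,0)
step 3: output 8; order=[4,2,8]; indeg=(1,0,0,0,0,1,1,2,0)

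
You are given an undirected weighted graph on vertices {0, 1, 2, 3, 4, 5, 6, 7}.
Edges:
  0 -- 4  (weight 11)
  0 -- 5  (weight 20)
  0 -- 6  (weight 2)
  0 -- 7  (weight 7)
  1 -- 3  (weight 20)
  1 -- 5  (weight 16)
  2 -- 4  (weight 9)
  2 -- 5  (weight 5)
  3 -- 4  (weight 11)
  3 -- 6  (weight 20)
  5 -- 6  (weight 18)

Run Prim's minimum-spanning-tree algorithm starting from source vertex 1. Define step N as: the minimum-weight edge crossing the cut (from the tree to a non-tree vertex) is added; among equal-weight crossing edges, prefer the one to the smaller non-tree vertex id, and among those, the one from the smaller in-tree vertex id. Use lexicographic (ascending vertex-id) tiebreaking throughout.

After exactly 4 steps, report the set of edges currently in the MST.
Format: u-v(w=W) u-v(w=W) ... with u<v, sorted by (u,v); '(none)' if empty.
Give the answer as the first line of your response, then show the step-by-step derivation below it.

0-4(w=11) 1-5(w=16) 2-4(w=9) 2-5(w=5)

step 1: add edge 1-5 (w=16); MST = {1-5(w=16)}
step 2: add edge 2-5 (w=5); MST = {1-5(w=16) 2-5(w=5)}
step 3: add edge 2-4 (w=9); MST = {1-5(w=16) 2-4(w=9) 2-5(w=5)}
step 4: add edge 0-4 (w=11); MST = {0-4(w=11) 1-5(w=16) 2-4(w=9) 2-5(w=5)}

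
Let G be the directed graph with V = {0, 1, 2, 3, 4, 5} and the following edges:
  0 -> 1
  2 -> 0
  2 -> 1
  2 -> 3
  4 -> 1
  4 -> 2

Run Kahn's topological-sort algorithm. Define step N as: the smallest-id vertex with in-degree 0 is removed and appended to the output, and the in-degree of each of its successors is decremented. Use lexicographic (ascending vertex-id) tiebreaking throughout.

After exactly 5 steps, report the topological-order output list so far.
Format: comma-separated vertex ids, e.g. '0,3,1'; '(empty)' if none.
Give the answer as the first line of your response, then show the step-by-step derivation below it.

4,2,0,1,3

step 1: output 4; order=[4]; indeg=(1,2,0,1,0,0)
step 2: output 2; order=[4,2]; indeg=(0,1,0,0,0,0)
step 3: output 0; order=[4,2,0]; indeg=(0,0,0,0,0,0)
step 4: output 1; order=[4,2,0,1]; indeg=(0,0,0,0,0,0)
step 5: output 3; order=[4,2,0,1,3]; indeg=(0,0,0,0,0,0)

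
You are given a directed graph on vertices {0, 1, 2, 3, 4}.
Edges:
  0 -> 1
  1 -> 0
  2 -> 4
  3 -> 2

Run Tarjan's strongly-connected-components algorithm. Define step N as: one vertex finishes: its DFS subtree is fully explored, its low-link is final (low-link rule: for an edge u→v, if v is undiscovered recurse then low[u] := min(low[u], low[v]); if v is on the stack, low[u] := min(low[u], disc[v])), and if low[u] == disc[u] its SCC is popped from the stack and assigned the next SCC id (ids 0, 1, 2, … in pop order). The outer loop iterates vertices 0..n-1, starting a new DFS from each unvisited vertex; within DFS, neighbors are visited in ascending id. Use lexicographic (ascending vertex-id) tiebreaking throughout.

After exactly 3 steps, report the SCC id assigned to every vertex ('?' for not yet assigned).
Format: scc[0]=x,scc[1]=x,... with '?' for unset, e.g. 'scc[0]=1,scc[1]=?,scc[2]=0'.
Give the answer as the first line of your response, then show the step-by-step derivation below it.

scc[0]=0,scc[1]=0,scc[2]=?,scc[3]=?,scc[4]=1

step 1: low=(low[0]=0,low[1]=0,low[2]=?,low[3]=?,low[4]=?); scc=(scc[0]=?,scc[1]=?,scc[2]=?,scc[3]=?,scc[4]=?)
step 2: low=(low[0]=0,low[1]=0,low[2]=?,low[3]=?,low[4]=?); scc=(scc[0]=0,scc[1]=0,scc[2]=?,scc[3]=?,scc[4]=?)
step 3: low=(low[0]=0,low[1]=0,low[2]=2,low[3]=?,low[4]=3); scc=(scc[0]=0,scc[1]=0,scc[2]=?,scc[3]=?,scc[4]=1)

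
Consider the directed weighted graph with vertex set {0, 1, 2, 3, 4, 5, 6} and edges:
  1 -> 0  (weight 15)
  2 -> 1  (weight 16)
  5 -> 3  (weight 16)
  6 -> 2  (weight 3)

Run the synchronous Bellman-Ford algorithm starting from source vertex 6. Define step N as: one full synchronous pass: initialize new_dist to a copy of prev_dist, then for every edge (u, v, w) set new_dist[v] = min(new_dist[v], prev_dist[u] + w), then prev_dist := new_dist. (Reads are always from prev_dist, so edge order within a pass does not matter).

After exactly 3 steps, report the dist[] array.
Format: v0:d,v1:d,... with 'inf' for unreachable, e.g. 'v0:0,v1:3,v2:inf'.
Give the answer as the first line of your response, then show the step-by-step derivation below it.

v0:34,v1:19,v2:3,v3:inf,v4:inf,v5:inf,v6:0

step 1: dist = v0:inf,v1:inf,v2:3,v3:inf,v4:inf,v5:inf,v6:0
step 2: dist = v0:inf,v1:19,v2:3,v3:inf,v4:inf,v5:inf,v6:0
step 3: dist = v0:34,v1:19,v2:3,v3:inf,v4:inf,v5:inf,v6:0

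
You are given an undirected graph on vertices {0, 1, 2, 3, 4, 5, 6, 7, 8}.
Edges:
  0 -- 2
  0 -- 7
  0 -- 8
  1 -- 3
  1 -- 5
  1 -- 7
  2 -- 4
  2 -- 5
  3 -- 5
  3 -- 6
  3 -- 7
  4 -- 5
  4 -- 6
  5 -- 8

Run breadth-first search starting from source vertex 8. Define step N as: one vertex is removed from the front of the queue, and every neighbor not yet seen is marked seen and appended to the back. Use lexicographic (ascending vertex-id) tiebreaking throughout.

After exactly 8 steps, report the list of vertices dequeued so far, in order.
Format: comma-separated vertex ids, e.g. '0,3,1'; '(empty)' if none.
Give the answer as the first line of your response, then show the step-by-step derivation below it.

8,0,5,2,7,1,3,4

step 1: dequeue 8; queue=[0,5]; order=8
step 2: dequeue 0; queue=[5,2,7]; order=8,0
step 3: dequeue 5; queue=[2,7,1,3,4]; order=8,0,5
step 4: dequeue 2; queue=[7,1,3,4]; order=8,0,5,2
step 5: dequeue 7; queue=[1,3,4]; order=8,0,5,2,7
step 6: dequeue 1; queue=[3,4]; order=8,0,5,2,7,1
step 7: dequeue 3; queue=[4,6]; order=8,0,5,2,7,1,3
step 8: dequeue 4; queue=[6]; order=8,0,5,2,7,1,3,4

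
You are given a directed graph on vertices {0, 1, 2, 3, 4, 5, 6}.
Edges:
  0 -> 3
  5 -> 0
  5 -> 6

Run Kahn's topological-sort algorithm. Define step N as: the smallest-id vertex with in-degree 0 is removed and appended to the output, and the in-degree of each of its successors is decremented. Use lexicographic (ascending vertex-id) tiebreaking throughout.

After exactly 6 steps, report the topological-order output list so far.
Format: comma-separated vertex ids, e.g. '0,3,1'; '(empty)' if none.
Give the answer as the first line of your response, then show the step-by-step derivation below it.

1,2,4,5,0,3

step 1: output 1; order=[1]; indeg=(1,0,0,1,0,0,1)
step 2: output 2; order=[1,2]; indeg=(1,0,0,1,0,0,1)
step 3: output 4; order=[1,2,4]; indeg=(1,0,0,1,0,0,1)
step 4: output 5; order=[1,2,4,5]; indeg=(0,0,0,1,0,0,0)
step 5: output 0; order=[1,2,4,5,0]; indeg=(0,0,0,0,0,0,0)
step 6: output 3; order=[1,2,4,5,0,3]; indeg=(0,0,0,0,0,0,0)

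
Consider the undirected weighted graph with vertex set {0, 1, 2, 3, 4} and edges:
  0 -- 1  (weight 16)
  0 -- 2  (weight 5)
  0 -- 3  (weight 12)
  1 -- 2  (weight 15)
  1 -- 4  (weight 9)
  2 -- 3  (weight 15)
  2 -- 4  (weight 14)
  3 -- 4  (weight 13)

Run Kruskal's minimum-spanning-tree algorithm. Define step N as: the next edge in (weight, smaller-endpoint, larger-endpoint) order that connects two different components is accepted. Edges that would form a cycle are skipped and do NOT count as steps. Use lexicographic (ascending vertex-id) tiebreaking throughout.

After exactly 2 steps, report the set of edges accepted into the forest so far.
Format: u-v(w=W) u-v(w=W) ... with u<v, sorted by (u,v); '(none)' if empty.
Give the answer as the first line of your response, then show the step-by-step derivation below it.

0-2(w=5) 1-4(w=9)

step 1: add edge 0-2 (w=5); MST = {0-2(w=5)}
step 2: add edge 1-4 (w=9); MST = {0-2(w=5) 1-4(w=9)}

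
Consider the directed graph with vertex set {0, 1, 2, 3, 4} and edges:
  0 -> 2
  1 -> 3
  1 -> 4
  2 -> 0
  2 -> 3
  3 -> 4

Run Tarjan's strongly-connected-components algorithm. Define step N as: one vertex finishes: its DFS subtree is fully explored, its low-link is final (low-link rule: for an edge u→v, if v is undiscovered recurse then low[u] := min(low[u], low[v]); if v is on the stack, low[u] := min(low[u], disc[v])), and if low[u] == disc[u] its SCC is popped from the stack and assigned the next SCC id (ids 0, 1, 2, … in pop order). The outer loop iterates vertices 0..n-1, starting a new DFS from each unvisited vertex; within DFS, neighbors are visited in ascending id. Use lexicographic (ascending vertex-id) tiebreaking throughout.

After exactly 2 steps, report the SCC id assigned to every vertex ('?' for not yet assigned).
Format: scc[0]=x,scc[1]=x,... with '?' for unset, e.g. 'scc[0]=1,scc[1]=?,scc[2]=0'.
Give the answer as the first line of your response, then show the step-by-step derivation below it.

scc[0]=?,scc[1]=?,scc[2]=?,scc[3]=1,scc[4]=0

step 1: low=(low[0]=0,low[1]=?,low[2]=0,low[3]=2,low[4]=3); scc=(scc[0]=?,scc[1]=?,scc[2]=?,scc[3]=?,scc[4]=0)
step 2: low=(low[0]=0,low[1]=?,low[2]=0,low[3]=2,low[4]=3); scc=(scc[0]=?,scc[1]=?,scc[2]=?,scc[3]=1,scc[4]=0)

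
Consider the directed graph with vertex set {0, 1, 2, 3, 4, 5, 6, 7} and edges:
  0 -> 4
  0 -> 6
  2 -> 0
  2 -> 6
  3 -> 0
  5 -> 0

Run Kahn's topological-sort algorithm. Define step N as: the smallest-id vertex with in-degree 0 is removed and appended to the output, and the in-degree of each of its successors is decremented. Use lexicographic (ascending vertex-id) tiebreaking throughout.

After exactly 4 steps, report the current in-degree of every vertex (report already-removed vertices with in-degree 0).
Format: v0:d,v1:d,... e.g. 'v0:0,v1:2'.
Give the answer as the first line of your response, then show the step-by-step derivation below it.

v0:0,v1:0,v2:0,v3:0,v4:1,v5:0,v6:1,v7:0

step 1: output 1; order=[1]; indeg=(3,0,0,0,1,0,2,0)
step 2: output 2; order=[1,2]; indeg=(2,0,0,0,1,0,1,0)
step 3: output 3; order=[1,2,3]; indeg=(1,0,0,0,1,0,1,0)
step 4: output 5; order=[1,2,3,5]; indeg=(0,0,0,0,1,0,1,0)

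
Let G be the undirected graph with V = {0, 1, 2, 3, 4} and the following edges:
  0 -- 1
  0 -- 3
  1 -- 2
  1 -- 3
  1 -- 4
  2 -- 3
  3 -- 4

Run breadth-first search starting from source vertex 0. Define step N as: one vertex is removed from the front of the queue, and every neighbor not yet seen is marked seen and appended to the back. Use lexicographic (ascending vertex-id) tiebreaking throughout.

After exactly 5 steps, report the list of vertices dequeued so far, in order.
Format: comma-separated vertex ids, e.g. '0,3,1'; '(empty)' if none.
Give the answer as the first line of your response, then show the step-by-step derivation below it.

0,1,3,2,4

step 1: dequeue 0; queue=[1,3]; order=0
step 2: dequeue 1; queue=[3,2,4]; order=0,1
step 3: dequeue 3; queue=[2,4]; order=0,1,3
step 4: dequeue 2; queue=[4]; order=0,1,3,2
step 5: dequeue 4; queue=[(empty)]; order=0,1,3,2,4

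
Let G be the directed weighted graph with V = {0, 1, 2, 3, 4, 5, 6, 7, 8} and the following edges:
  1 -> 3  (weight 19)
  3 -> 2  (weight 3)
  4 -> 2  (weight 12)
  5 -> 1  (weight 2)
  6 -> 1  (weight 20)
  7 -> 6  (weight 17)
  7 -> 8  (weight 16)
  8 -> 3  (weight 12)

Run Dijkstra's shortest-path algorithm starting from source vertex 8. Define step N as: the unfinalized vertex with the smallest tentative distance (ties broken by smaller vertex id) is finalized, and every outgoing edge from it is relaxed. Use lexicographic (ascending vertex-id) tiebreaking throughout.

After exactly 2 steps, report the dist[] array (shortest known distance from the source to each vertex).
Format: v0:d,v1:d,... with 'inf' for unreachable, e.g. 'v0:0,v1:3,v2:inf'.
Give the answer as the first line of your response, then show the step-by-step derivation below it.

v0:inf,v1:inf,v2:15,v3:12,v4:inf,v5:inf,v6:inf,v7:inf,v8:0

step 1: dist = v0:inf,v1:inf,v2:inf,v3:12,v4:inf,v5:inf,v6:inf,v7:inf,v8:0
step 2: dist = v0:inf,v1:inf,v2:15,v3:12,v4:inf,v5:inf,v6:inf,v7:inf,v8:0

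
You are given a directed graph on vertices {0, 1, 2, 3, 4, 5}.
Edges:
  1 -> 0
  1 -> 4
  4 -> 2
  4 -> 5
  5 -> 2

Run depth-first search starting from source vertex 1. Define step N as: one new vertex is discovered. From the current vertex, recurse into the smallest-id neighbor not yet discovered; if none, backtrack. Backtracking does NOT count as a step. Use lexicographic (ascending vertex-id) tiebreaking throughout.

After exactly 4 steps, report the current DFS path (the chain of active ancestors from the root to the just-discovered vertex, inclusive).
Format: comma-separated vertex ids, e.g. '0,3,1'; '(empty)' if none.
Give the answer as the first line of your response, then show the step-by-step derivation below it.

1,4,2

step 1: discover 1; path=1; order=1
step 2: discover 0; path=1>0; order=1,0
step 3: discover 4; path=1>4; order=1,0,4
step 4: discover 2; path=1>4>2; order=1,0,4,2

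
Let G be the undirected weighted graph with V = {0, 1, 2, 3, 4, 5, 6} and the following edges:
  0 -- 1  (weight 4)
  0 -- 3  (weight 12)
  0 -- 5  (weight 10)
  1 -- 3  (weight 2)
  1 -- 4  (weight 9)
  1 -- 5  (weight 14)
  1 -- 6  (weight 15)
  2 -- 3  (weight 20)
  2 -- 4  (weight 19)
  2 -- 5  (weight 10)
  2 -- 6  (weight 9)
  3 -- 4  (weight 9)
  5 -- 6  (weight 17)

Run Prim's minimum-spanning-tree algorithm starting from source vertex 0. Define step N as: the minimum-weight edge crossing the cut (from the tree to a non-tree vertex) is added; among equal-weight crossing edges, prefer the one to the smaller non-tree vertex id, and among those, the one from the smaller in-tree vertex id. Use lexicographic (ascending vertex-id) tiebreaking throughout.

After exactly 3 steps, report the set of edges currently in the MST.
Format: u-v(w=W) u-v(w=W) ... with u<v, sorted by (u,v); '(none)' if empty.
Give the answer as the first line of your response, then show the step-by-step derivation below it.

0-1(w=4) 1-3(w=2) 1-4(w=9)

step 1: add edge 0-1 (w=4); MST = {0-1(w=4)}
step 2: add edge 1-3 (w=2); MST = {0-1(w=4) 1-3(w=2)}
step 3: add edge 1-4 (w=9); MST = {0-1(w=4) 1-3(w=2) 1-4(w=9)}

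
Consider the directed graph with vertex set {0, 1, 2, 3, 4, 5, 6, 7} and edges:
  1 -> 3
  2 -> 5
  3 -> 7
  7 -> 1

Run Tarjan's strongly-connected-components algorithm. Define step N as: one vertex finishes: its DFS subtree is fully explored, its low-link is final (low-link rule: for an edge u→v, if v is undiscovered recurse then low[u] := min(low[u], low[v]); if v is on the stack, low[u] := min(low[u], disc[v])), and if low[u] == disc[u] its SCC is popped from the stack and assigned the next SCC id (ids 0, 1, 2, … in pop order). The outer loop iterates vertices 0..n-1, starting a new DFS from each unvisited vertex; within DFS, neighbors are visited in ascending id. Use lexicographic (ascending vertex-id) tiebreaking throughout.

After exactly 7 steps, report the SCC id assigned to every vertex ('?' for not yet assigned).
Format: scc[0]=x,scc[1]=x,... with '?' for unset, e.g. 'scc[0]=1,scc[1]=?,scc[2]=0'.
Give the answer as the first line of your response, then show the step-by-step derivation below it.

scc[0]=0,scc[1]=1,scc[2]=3,scc[3]=1,scc[4]=4,scc[5]=2,scc[6]=?,scc[7]=1

step 1: low=(low[0]=0,low[1]=?,low[2]=?,low[3]=?,low[4]=?,low[5]=?,low[6]=?,low[7]=?); scc=(scc[0]=0,scc[1]=?,scc[2]=?,scc[3]=?,scc[4]=?,scc[5]=?,scc[6]=?,scc[7]=?)
step 2: low=(low[0]=0,low[1]=1,low[2]=?,low[3]=2,low[4]=?,low[5]=?,low[6]=?,low[7]=1); scc=(scc[0]=0,scc[1]=?,scc[2]=?,scc[3]=?,scc[4]=?,scc[5]=?,scc[6]=?,scc[7]=?)
step 3: low=(low[0]=0,low[1]=1,low[2]=?,low[3]=1,low[4]=?,low[5]=?,low[6]=?,low[7]=1); scc=(scc[0]=0,scc[1]=?,scc[2]=?,scc[3]=?,scc[4]=?,scc[5]=?,scc[6]=?,scc[7]=?)
step 4: low=(low[0]=0,low[1]=1,low[2]=?,low[3]=1,low[4]=?,low[5]=?,low[6]=?,low[7]=1); scc=(scc[0]=0,scc[1]=1,scc[2]=?,scc[3]=1,scc[4]=?,scc[5]=?,scc[6]=?,scc[7]=1)
step 5: low=(low[0]=0,low[1]=1,low[2]=4,low[3]=1,low[4]=?,low[5]=5,low[6]=?,low[7]=1); scc=(scc[0]=0,scc[1]=1,scc[2]=?,scc[3]=1,scc[4]=?,scc[5]=2,scc[6]=?,scc[7]=1)
step 6: low=(low[0]=0,low[1]=1,low[2]=4,low[3]=1,low[4]=?,low[5]=5,low[6]=?,low[7]=1); scc=(scc[0]=0,scc[1]=1,scc[2]=3,scc[3]=1,scc[4]=?,scc[5]=2,scc[6]=?,scc[7]=1)
step 7: low=(low[0]=0,low[1]=1,low[2]=4,low[3]=1,low[4]=6,low[5]=5,low[6]=?,low[7]=1); scc=(scc[0]=0,scc[1]=1,scc[2]=3,scc[3]=1,scc[4]=4,scc[5]=2,scc[6]=?,scc[7]=1)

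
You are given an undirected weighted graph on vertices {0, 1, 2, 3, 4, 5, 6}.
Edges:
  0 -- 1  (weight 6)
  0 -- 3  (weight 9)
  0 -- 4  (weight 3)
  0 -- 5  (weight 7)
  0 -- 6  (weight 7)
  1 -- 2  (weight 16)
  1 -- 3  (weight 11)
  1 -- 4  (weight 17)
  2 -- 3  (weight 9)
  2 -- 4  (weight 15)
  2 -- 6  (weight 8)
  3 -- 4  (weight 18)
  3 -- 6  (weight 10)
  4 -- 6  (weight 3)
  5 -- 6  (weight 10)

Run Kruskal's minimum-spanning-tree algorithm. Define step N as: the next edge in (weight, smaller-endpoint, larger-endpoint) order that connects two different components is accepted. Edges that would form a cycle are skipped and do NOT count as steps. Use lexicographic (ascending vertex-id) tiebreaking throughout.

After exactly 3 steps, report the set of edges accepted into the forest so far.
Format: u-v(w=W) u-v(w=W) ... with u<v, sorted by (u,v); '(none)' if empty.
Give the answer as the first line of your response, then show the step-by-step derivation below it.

0-1(w=6) 0-4(w=3) 4-6(w=3)

step 1: add edge 0-4 (w=3); MST = {0-4(w=3)}
step 2: add edge 4-6 (w=3); MST = {0-4(w=3) 4-6(w=3)}
step 3: add edge 0-1 (w=6); MST = {0-1(w=6) 0-4(w=3) 4-6(w=3)}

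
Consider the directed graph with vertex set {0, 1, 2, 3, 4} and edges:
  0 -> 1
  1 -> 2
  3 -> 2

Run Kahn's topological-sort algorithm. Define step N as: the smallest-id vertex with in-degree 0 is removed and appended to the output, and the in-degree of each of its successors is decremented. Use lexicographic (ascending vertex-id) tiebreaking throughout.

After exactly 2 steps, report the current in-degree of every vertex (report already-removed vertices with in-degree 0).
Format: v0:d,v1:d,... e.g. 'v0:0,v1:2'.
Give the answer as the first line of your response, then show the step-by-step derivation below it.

v0:0,v1:0,v2:1,v3:0,v4:0

step 1: output 0; order=[0]; indeg=(0,0,2,0,0)
step 2: output 1; order=[0,1]; indeg=(0,0,1,0,0)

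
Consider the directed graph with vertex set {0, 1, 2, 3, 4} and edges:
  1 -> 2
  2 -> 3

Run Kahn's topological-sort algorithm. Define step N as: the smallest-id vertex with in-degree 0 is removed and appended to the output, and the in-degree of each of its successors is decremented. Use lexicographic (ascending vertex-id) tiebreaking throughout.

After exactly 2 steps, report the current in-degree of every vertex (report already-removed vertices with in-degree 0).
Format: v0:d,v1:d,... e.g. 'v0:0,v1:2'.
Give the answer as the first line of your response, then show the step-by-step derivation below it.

v0:0,v1:0,v2:0,v3:1,v4:0

step 1: output 0; order=[0]; indeg=(0,0,1,1,0)
step 2: output 1; order=[0,1]; indeg=(0,0,0,1,0)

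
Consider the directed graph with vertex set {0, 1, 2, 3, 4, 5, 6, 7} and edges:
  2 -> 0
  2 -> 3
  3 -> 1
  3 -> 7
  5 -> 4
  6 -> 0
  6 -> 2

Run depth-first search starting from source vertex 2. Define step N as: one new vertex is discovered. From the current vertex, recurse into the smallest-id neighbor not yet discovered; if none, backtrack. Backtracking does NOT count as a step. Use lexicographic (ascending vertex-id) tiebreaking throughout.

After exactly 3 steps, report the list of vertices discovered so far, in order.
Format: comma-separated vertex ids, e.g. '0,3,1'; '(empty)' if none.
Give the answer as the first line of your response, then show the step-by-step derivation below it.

2,0,3

step 1: discover 2; path=2; order=2
step 2: discover 0; path=2>0; order=2,0
step 3: discover 3; path=2>3; order=2,0,3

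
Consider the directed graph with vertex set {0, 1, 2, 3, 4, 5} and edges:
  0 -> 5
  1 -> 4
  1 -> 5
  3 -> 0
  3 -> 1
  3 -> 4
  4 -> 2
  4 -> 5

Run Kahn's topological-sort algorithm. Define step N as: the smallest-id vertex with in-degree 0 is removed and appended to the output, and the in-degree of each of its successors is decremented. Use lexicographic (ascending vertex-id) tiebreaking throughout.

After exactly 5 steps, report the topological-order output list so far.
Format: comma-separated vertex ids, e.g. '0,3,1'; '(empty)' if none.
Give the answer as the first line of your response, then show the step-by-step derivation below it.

3,0,1,4,2

step 1: output 3; order=[3]; indeg=(0,0,1,0,1,3)
step 2: output 0; order=[3,0]; indeg=(0,0,1,0,1,2)
step 3: output 1; order=[3,0,1]; indeg=(0,0,1,0,0,1)
step 4: output 4; order=[3,0,1,4]; indeg=(0,0,0,0,0,0)
step 5: output 2; order=[3,0,1,4,2]; indeg=(0,0,0,0,0,0)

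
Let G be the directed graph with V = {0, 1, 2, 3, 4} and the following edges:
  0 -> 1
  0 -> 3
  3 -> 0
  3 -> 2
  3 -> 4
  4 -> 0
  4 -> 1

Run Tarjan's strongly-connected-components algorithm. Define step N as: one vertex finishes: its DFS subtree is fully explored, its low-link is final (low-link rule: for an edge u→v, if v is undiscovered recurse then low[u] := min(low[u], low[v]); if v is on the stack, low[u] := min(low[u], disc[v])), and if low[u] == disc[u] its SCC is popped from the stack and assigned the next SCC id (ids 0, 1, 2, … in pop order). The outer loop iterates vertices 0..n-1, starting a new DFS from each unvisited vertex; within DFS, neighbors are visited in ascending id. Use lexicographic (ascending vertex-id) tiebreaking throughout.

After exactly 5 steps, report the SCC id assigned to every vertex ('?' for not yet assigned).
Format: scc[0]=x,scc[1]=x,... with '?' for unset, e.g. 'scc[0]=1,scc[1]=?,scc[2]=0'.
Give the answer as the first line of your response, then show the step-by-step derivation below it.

scc[0]=2,scc[1]=0,scc[2]=1,scc[3]=2,scc[4]=2

step 1: low=(low[0]=0,low[1]=1,low[2]=?,low[3]=?,low[4]=?); scc=(scc[0]=?,scc[1]=0,scc[2]=?,scc[3]=?,scc[4]=?)
step 2: low=(low[0]=0,low[1]=1,low[2]=3,low[3]=0,low[4]=?); scc=(scc[0]=?,scc[1]=0,scc[2]=1,scc[3]=?,scc[4]=?)
step 3: low=(low[0]=0,low[1]=1,low[2]=3,low[3]=0,low[4]=0); scc=(scc[0]=?,scc[1]=0,scc[2]=1,scc[3]=?,scc[4]=?)
step 4: low=(low[0]=0,low[1]=1,low[2]=3,low[3]=0,low[4]=0); scc=(scc[0]=?,scc[1]=0,scc[2]=1,scc[3]=?,scc[4]=?)
step 5: low=(low[0]=0,low[1]=1,low[2]=3,low[3]=0,low[4]=0); scc=(scc[0]=2,scc[1]=0,scc[2]=1,scc[3]=2,scc[4]=2)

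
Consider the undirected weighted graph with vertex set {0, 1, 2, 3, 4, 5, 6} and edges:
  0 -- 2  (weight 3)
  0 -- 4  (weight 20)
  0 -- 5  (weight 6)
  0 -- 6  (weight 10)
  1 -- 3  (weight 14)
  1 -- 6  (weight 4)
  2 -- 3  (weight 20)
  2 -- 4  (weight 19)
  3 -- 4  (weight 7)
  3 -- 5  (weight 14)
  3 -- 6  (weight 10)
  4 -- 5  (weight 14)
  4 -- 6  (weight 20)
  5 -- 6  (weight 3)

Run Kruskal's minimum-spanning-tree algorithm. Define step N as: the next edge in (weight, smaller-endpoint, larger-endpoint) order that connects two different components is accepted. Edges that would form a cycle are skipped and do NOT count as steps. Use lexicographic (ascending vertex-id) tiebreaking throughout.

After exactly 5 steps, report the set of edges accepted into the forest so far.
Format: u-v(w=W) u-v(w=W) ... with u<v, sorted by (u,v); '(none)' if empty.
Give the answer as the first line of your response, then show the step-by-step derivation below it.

0-2(w=3) 0-5(w=6) 1-6(w=4) 3-4(w=7) 5-6(w=3)

step 1: add edge 0-2 (w=3); MST = {0-2(w=3)}
step 2: add edge 5-6 (w=3); MST = {0-2(w=3) 5-6(w=3)}
step 3: add edge 1-6 (w=4); MST = {0-2(w=3) 1-6(w=4) 5-6(w=3)}
step 4: add edge 0-5 (w=6); MST = {0-2(w=3) 0-5(w=6) 1-6(w=4) 5-6(w=3)}
step 5: add edge 3-4 (w=7); MST = {0-2(w=3) 0-5(w=6) 1-6(w=4) 3-4(w=7) 5-6(w=3)}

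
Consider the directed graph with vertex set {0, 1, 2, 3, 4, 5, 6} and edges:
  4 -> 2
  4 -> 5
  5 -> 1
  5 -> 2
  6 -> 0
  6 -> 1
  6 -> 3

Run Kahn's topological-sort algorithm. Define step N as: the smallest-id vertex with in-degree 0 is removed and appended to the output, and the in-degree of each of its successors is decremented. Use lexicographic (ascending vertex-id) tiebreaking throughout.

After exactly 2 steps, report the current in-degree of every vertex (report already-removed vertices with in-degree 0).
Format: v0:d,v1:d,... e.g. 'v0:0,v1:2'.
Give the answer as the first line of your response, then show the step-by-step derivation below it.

v0:1,v1:1,v2:0,v3:1,v4:0,v5:0,v6:0

step 1: output 4; order=[4]; indeg=(1,2,1,1,0,0,0)
step 2: output 5; order=[4,5]; indeg=(1,1,0,1,0,0,0)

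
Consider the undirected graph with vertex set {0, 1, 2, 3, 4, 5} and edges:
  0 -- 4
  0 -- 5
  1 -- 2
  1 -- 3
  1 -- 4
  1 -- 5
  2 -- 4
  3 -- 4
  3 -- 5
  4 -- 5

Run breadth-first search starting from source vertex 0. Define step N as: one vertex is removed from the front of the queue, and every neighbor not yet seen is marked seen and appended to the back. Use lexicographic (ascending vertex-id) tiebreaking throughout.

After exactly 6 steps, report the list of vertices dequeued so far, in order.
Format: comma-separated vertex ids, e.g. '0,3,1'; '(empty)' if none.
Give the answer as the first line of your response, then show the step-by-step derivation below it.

0,4,5,1,2,3

step 1: dequeue 0; queue=[4,5]; order=0
step 2: dequeue 4; queue=[5,1,2,3]; order=0,4
step 3: dequeue 5; queue=[1,2,3]; order=0,4,5
step 4: dequeue 1; queue=[2,3]; order=0,4,5,1
step 5: dequeue 2; queue=[3]; order=0,4,5,1,2
step 6: dequeue 3; queue=[(empty)]; order=0,4,5,1,2,3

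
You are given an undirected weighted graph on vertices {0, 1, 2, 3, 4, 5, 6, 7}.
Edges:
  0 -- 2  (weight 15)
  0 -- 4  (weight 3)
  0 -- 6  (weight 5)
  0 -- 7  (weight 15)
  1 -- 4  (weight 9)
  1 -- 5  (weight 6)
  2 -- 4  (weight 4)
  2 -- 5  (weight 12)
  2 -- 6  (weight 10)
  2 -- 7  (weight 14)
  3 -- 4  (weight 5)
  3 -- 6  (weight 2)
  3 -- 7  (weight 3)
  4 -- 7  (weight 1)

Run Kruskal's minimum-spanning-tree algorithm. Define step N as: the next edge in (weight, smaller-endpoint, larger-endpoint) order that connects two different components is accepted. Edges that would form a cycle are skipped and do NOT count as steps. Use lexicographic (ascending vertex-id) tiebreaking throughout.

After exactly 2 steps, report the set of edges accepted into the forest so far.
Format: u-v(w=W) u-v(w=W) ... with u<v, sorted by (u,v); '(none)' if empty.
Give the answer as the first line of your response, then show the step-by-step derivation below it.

3-6(w=2) 4-7(w=1)

step 1: add edge 4-7 (w=1); MST = {4-7(w=1)}
step 2: add edge 3-6 (w=2); MST = {3-6(w=2) 4-7(w=1)}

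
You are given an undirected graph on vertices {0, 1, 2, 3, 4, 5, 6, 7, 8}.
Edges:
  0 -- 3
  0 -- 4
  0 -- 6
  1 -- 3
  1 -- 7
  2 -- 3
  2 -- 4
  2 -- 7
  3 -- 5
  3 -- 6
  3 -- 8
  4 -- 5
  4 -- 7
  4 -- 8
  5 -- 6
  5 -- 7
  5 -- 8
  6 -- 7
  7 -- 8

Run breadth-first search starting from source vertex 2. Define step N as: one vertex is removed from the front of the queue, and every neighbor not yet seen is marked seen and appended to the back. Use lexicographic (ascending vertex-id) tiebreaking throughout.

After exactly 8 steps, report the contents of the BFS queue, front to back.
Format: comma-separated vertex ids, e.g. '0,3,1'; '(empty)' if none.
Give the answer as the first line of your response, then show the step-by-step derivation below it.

8

step 1: dequeue 2; queue=[3,4,7]; order=2
step 2: dequeue 3; queue=[4,7,0,1,5,6,8]; order=2,3
step 3: dequeue 4; queue=[7,0,1,5,6,8]; order=2,3,4
step 4: dequeue 7; queue=[0,1,5,6,8]; order=2,3,4,7
step 5: dequeue 0; queue=[1,5,6,8]; order=2,3,4,7,0
step 6: dequeue 1; queue=[5,6,8]; order=2,3,4,7,0,1
step 7: dequeue 5; queue=[6,8]; order=2,3,4,7,0,1,5
step 8: dequeue 6; queue=[8]; order=2,3,4,7,0,1,5,6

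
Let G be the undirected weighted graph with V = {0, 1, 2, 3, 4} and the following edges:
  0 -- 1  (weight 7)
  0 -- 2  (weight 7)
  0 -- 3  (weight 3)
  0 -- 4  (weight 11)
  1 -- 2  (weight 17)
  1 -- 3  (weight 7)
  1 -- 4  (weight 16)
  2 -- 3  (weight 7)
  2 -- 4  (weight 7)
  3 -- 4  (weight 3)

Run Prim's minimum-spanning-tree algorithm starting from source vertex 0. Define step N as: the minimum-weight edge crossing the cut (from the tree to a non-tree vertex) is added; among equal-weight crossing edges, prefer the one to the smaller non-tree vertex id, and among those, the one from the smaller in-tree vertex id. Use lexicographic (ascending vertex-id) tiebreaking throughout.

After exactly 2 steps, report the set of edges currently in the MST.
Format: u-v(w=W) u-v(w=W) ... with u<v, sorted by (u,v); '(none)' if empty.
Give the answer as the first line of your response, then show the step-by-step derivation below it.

0-3(w=3) 3-4(w=3)

step 1: add edge 0-3 (w=3); MST = {0-3(w=3)}
step 2: add edge 3-4 (w=3); MST = {0-3(w=3) 3-4(w=3)}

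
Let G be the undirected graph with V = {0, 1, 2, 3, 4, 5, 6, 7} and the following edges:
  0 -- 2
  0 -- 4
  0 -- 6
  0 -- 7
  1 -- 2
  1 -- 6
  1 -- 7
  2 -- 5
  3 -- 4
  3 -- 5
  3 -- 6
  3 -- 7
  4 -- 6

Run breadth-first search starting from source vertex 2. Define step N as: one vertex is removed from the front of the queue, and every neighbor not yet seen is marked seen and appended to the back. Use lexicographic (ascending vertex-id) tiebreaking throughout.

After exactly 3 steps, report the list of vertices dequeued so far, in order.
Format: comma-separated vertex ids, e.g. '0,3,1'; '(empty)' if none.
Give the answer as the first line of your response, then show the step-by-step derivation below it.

2,0,1

step 1: dequeue 2; queue=[0,1,5]; order=2
step 2: dequeue 0; queue=[1,5,4,6,7]; order=2,0
step 3: dequeue 1; queue=[5,4,6,7]; order=2,0,1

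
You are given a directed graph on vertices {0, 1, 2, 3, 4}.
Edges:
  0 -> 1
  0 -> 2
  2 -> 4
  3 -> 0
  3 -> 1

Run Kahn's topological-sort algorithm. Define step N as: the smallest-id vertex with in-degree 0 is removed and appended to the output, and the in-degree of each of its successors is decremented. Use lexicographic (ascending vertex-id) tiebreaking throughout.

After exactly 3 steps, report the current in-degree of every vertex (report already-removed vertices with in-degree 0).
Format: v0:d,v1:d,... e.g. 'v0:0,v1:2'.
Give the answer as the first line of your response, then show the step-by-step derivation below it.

v0:0,v1:0,v2:0,v3:0,v4:1

step 1: output 3; order=[3]; indeg=(0,1,1,0,1)
step 2: output 0; order=[3,0]; indeg=(0,0,0,0,1)
step 3: output 1; order=[3,0,1]; indeg=(0,0,0,0,1)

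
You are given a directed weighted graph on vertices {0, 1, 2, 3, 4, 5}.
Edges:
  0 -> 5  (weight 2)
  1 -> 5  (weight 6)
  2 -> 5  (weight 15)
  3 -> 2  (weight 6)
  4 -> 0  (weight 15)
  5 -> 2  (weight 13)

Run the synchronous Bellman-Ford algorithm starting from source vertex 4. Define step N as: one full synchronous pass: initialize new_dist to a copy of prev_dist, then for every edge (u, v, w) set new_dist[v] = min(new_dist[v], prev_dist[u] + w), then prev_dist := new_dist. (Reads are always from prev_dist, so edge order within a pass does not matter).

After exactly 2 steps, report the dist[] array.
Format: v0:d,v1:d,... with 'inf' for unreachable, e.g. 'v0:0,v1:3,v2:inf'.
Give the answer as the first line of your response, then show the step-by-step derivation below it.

v0:15,v1:inf,v2:inf,v3:inf,v4:0,v5:17

step 1: dist = v0:15,v1:inf,v2:inf,v3:inf,v4:0,v5:inf
step 2: dist = v0:15,v1:inf,v2:inf,v3:inf,v4:0,v5:17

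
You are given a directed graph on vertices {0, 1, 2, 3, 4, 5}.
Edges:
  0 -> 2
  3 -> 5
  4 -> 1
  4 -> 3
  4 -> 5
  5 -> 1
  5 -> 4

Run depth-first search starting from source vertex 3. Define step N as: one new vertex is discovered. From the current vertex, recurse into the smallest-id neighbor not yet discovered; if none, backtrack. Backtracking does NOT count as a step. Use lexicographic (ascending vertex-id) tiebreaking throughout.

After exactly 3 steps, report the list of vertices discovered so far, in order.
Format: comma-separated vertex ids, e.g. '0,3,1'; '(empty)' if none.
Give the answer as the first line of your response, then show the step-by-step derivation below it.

3,5,1

step 1: discover 3; path=3; order=3
step 2: discover 5; path=3>5; order=3,5
step 3: discover 1; path=3>5>1; order=3,5,1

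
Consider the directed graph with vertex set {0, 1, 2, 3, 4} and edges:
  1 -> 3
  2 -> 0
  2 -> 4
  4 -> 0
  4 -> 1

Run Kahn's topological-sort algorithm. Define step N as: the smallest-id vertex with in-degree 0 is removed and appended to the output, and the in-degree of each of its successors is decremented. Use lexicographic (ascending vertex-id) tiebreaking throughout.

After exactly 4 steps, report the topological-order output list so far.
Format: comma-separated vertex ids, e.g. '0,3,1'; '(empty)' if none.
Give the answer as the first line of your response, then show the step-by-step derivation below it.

2,4,0,1

step 1: output 2; order=[2]; indeg=(1,1,0,1,0)
step 2: output 4; order=[2,4]; indeg=(0,0,0,1,0)
step 3: output 0; order=[2,4,0]; indeg=(0,0,0,1,0)
step 4: output 1; order=[2,4,0,1]; indeg=(0,0,0,0,0)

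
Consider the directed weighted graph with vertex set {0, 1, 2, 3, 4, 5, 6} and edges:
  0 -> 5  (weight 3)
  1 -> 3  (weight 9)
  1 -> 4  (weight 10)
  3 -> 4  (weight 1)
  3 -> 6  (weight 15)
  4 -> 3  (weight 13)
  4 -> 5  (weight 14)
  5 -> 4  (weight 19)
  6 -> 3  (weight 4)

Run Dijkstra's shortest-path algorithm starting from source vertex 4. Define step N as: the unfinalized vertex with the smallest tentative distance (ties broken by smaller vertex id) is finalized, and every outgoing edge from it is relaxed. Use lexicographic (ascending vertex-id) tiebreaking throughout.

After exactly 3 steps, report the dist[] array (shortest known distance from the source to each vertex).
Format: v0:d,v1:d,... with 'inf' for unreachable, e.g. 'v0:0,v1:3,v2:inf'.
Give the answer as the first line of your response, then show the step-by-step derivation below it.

v0:inf,v1:inf,v2:inf,v3:13,v4:0,v5:14,v6:28

step 1: dist = v0:inf,v1:inf,v2:inf,v3:13,v4:0,v5:14,v6:inf
step 2: dist = v0:inf,v1:inf,v2:inf,v3:13,v4:0,v5:14,v6:28
step 3: dist = v0:inf,v1:inf,v2:inf,v3:13,v4:0,v5:14,v6:28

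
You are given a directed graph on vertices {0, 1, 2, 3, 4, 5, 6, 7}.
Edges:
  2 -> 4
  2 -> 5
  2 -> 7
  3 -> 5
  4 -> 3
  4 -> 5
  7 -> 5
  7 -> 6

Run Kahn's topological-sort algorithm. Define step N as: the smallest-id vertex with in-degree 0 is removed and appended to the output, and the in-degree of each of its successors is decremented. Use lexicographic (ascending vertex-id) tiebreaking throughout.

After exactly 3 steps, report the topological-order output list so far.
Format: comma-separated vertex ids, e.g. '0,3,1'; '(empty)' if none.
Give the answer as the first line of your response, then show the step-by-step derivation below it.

0,1,2

step 1: output 0; order=[0]; indeg=(0,0,0,1,1,4,1,1)
step 2: output 1; order=[0,1]; indeg=(0,0,0,1,1,4,1,1)
step 3: output 2; order=[0,1,2]; indeg=(0,0,0,1,0,3,1,0)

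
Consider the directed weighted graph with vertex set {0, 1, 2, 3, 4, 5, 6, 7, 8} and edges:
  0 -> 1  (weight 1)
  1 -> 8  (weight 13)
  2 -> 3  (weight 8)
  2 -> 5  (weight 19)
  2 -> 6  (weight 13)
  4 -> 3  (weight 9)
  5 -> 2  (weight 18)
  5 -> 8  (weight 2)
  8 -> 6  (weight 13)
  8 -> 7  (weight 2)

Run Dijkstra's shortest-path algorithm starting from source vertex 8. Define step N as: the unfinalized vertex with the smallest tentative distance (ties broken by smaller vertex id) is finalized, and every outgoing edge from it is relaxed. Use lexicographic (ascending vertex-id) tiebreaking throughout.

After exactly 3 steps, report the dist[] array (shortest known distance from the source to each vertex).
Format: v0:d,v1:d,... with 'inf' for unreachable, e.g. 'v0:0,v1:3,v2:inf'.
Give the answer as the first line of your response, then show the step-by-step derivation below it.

v0:inf,v1:inf,v2:inf,v3:inf,v4:inf,v5:inf,v6:13,v7:2,v8:0

step 1: dist = v0:inf,v1:inf,v2:inf,v3:inf,v4:inf,v5:inf,v6:13,v7:2,v8:0
step 2: dist = v0:inf,v1:inf,v2:inf,v3:inf,v4:inf,v5:inf,v6:13,v7:2,v8:0
step 3: dist = v0:inf,v1:inf,v2:inf,v3:inf,v4:inf,v5:inf,v6:13,v7:2,v8:0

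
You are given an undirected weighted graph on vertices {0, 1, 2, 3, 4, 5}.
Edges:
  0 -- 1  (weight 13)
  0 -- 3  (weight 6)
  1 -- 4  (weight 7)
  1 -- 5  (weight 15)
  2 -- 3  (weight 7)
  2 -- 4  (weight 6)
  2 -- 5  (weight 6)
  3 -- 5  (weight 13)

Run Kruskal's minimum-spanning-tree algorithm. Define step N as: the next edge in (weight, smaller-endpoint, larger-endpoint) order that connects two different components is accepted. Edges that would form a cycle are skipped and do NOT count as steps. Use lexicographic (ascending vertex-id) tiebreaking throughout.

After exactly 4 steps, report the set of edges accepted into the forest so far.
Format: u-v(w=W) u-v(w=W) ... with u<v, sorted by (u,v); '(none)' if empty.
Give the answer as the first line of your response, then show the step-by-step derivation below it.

0-3(w=6) 1-4(w=7) 2-4(w=6) 2-5(w=6)

step 1: add edge 0-3 (w=6); MST = {0-3(w=6)}
step 2: add edge 2-4 (w=6); MST = {0-3(w=6) 2-4(w=6)}
step 3: add edge 2-5 (w=6); MST = {0-3(w=6) 2-4(w=6) 2-5(w=6)}
step 4: add edge 1-4 (w=7); MST = {0-3(w=6) 1-4(w=7) 2-4(w=6) 2-5(w=6)}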